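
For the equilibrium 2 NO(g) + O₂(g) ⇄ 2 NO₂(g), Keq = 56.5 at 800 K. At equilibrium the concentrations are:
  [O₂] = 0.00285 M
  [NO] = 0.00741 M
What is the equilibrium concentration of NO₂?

[NO₂] = 0.00297 M

At equilibrium, Keq = [NO₂]² / ([NO]²·[O₂]) = 56.5.
([NO₂])² / ((0.00741)²·(0.00285)) = 56.5
[NO₂]² = 8.84e-6 ⇒ [NO₂] = 0.00297 M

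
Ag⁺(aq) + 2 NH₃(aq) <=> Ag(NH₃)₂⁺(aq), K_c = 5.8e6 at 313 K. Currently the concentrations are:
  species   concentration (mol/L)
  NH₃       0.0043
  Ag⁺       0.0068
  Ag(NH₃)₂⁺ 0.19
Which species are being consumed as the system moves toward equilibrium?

Ag⁺, NH₃ (reactants)

Q_c = [Ag(NH₃)₂⁺] / ([Ag⁺]·[NH₃]²) = (0.19) / ((0.0068)·(0.0043)²) = 1.5e6
Q_c = 1.5e6 < K_c = 5.8e6: net forward reaction.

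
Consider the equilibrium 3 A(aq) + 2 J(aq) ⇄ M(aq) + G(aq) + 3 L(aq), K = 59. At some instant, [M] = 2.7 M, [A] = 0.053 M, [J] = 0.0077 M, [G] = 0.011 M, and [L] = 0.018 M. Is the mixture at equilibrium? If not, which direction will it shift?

Q = [M]·[G]·[L]³ / ([A]³·[J]²) = (2.7)·(0.011)·(0.018)³ / ((0.053)³·(0.0077)²) = 20
Q = 20 < K = 59: net forward reaction.

no; Q < K, reaction proceeds forward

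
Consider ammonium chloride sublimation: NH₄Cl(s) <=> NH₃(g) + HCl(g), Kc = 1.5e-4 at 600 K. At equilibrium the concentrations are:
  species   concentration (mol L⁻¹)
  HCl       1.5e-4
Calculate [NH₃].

(NH₄Cl is a pure solid — omitted from Kc.)
At equilibrium, Kc = [NH₃]·[HCl] = 1.5e-4.
([NH₃])·(1.5e-4) = 1.5e-4
[NH₃] = 1.00 = 1.0 mol L⁻¹

[NH₃] = 1.0 mol L⁻¹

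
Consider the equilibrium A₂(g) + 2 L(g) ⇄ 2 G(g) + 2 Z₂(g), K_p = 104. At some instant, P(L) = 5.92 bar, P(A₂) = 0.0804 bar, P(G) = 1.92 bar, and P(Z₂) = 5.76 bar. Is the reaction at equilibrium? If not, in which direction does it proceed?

in the forward direction

Q_p = P(G)²·P(Z₂)² / (P(A₂)·P(L)²) = (1.92)²·(5.76)² / ((0.0804)·(5.92)²) = 43.4
Q_p = 43.4 < K_p = 104, so the forward reaction proceeds.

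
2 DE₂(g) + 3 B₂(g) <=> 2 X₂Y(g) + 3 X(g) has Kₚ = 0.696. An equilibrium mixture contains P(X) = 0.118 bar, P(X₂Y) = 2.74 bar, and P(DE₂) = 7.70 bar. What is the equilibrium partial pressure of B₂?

At equilibrium, Kₚ = P(X₂Y)²·P(X)³ / (P(DE₂)²·P(B₂)³) = 0.696.
(2.74)²·(0.118)³ / ((7.70)²·(P(B₂))³) = 0.696
P(B₂)³ = 2.99e-4 ⇒ P(B₂) = 0.0669 bar

P(B₂) = 0.0669 bar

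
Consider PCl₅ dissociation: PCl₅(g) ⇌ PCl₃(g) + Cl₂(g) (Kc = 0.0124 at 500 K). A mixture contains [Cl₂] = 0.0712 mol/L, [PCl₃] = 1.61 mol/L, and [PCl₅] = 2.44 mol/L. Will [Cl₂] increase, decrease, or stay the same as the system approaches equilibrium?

decrease

Qc = [PCl₃]·[Cl₂] / [PCl₅] = (1.61)·(0.0712) / (2.44) = 0.0470
Qc = 0.0470 > Kc = 0.0124: net reverse reaction.
Cl₂ is a product, so it decreases.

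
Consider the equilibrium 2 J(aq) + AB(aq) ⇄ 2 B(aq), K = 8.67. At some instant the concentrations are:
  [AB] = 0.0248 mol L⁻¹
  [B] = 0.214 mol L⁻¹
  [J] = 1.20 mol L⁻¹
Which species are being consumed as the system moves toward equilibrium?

Q = [B]² / ([J]²·[AB]) = (0.214)² / ((1.20)²·(0.0248)) = 1.28
Q = 1.28 < K = 8.67: net forward reaction.

J, AB (reactants)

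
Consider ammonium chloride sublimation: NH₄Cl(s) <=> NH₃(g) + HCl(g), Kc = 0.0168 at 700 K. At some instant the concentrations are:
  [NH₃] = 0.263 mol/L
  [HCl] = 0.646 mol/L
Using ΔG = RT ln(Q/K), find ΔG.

ΔG = 13.5 kJ/mol

(NH₄Cl is a pure solid — omitted from Qc.)
Qc = [NH₃]·[HCl] = (0.263)·(0.646) = 0.170
ΔG = RT ln(Qc/Kc) = (8.314 J mol⁻¹ K⁻¹)(700 K) × ln(0.170/0.0168)
   = (5.820 kJ/mol)(2.314) = 13.5 kJ/mol
ΔG > 0, so the forward reaction is non-spontaneous (proceeds in reverse).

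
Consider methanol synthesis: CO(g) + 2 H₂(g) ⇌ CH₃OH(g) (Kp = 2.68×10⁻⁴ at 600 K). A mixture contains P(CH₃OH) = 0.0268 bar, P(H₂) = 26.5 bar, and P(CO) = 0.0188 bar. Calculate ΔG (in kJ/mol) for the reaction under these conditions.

ΔG = 10.1 kJ/mol

Qp = P(CH₃OH) / (P(CO)·P(H₂)²) = (0.0268) / ((0.0188)·(26.5)²) = 0.00203
ΔG = RT ln(Qp/Kp) = (8.314 J mol⁻¹ K⁻¹)(600 K) × ln(0.00203/2.68×10⁻⁴)
   = (4.988 kJ/mol)(2.025) = 10.1 kJ/mol
ΔG > 0, so the forward reaction is non-spontaneous (proceeds in reverse).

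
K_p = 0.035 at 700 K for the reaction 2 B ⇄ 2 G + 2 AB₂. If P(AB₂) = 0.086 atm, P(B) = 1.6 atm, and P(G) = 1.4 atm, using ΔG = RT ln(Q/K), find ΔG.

Q_p = P(G)²·P(AB₂)² / P(B)² = (1.4)²·(0.086)² / (1.6)² = 0.00566
ΔG = RT ln(Q_p/K_p) = (8.314 J mol⁻¹ K⁻¹)(700 K) × ln(0.00566/0.035)
   = (5.820 kJ/mol)(-1.822) = -10.6 kJ/mol
ΔG < 0, so the forward reaction is spontaneous (proceeds forward).

ΔG = -10.6 kJ/mol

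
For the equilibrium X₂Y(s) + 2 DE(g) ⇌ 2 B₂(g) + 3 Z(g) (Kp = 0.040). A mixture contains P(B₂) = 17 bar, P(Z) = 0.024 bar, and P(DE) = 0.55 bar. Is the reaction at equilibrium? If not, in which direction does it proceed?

forward (toward products)

(X₂Y is a pure solid — omitted from Qp.)
Qp = P(B₂)²·P(Z)³ / P(DE)² = (17)²·(0.024)³ / (0.55)² = 0.013
Qp = 0.013 < Kp = 0.040, so the forward reaction proceeds.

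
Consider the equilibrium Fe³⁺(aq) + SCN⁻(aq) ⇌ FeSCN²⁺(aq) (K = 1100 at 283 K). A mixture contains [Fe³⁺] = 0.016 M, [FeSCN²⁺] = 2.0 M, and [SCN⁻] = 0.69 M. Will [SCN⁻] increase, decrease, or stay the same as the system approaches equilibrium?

decrease

Q = [FeSCN²⁺] / ([Fe³⁺]·[SCN⁻]) = (2.0) / ((0.016)·(0.69)) = 180
Q = 180 < K = 1100: net forward reaction.
SCN⁻ is a reactant, so it decreases.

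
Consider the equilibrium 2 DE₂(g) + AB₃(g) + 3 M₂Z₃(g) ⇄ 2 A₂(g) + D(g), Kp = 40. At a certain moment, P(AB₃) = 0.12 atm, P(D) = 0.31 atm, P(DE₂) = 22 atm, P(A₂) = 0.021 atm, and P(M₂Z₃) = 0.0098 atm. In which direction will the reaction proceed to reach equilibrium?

forward (toward products)

Qp = P(A₂)²·P(D) / (P(DE₂)²·P(AB₃)·P(M₂Z₃)³) = (0.021)²·(0.31) / ((22)²·(0.12)·(0.0098)³) = 2.5
Qp = 2.5 < Kp = 40, so the forward reaction proceeds.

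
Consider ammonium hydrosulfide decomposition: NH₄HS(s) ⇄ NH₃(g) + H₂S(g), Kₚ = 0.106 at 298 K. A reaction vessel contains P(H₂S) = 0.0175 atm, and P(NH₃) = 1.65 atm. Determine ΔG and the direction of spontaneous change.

ΔG = -3.22 kJ/mol; the forward reaction is spontaneous

(NH₄HS is a pure solid — omitted from Qₚ.)
Qₚ = P(NH₃)·P(H₂S) = (1.65)·(0.0175) = 0.0289
ΔG = RT ln(Qₚ/Kₚ) = (8.314 J mol⁻¹ K⁻¹)(298 K) × ln(0.0289/0.106)
   = (2.478 kJ/mol)(-1.300) = -3.22 kJ/mol
ΔG < 0, so the forward reaction is spontaneous (proceeds forward).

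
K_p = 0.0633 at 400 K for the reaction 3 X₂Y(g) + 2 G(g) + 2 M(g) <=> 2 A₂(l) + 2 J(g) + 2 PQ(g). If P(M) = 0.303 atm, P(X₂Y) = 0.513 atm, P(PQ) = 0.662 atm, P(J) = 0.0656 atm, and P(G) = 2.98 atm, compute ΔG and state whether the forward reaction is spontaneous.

ΔG = -4.35 kJ/mol; the forward reaction is spontaneous

(A₂ is a pure liquid — omitted from Q_p.)
Q_p = P(J)²·P(PQ)² / (P(X₂Y)³·P(G)²·P(M)²) = (0.0656)²·(0.662)² / ((0.513)³·(2.98)²·(0.303)²) = 0.0171
ΔG = RT ln(Q_p/K_p) = (8.314 J mol⁻¹ K⁻¹)(400 K) × ln(0.0171/0.0633)
   = (3.326 kJ/mol)(-1.309) = -4.35 kJ/mol
ΔG < 0, so the forward reaction is spontaneous (proceeds forward).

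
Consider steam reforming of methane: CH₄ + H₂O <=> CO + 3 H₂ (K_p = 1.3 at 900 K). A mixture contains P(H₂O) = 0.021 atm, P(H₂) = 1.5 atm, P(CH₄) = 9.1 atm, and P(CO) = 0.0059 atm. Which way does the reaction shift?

Q_p = P(CO)·P(H₂)³ / (P(CH₄)·P(H₂O)) = (0.0059)·(1.5)³ / ((9.1)·(0.021)) = 0.10
Q_p = 0.10 < K_p = 1.3, so the forward reaction proceeds.

toward products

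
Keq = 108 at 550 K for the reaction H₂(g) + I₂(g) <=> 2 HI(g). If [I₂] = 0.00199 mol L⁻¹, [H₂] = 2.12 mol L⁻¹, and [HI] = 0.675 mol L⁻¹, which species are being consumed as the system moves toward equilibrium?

Q = [HI]² / ([H₂]·[I₂]) = (0.675)² / ((2.12)·(0.00199)) = 108
Q = 108 = Keq; the system is at equilibrium.

none (at equilibrium)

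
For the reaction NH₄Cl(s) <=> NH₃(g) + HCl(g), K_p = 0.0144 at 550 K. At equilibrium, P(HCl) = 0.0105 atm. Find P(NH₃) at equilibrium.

(NH₄Cl is a pure solid — omitted from K_p.)
At equilibrium, K_p = P(NH₃)·P(HCl) = 0.0144.
(P(NH₃))·(0.0105) = 0.0144
P(NH₃) = 1.37 atm

P(NH₃) = 1.37 atm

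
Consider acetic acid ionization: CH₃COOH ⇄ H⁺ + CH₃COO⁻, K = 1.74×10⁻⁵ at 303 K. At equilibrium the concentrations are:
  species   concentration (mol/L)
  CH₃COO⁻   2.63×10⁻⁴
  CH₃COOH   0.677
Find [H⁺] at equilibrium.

[H⁺] = 0.0448 mol/L

At equilibrium, K = [H⁺]·[CH₃COO⁻] / [CH₃COOH] = 1.74×10⁻⁵.
([H⁺])·(2.63×10⁻⁴) / (0.677) = 1.74×10⁻⁵
[H⁺] = 0.0448 mol/L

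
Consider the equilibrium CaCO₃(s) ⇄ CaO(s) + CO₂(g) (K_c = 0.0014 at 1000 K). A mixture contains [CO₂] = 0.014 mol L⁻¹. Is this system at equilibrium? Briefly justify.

(CaCO₃, CaO are pure solids — omitted from Q_c.)
Q_c = [CO₂] = 0.014
Q_c = 0.014 > K_c = 0.0014: net reverse reaction.

no; Q > K, reaction proceeds in reverse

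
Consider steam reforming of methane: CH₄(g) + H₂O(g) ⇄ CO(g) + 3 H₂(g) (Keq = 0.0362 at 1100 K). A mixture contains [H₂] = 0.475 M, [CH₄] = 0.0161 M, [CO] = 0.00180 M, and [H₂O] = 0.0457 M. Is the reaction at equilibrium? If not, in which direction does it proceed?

to the left

Q = [CO]·[H₂]³ / ([CH₄]·[H₂O]) = (0.00180)·(0.475)³ / ((0.0161)·(0.0457)) = 0.262
Q = 0.262 > Keq = 0.0362, so the reverse reaction proceeds.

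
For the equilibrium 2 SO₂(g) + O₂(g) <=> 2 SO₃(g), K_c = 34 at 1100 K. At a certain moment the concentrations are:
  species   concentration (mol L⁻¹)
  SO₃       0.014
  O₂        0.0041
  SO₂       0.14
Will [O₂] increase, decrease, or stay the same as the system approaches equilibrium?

decrease

Q_c = [SO₃]² / ([SO₂]²·[O₂]) = (0.014)² / ((0.14)²·(0.0041)) = 2.4
Q_c = 2.4 < K_c = 34: net forward reaction.
O₂ is a reactant, so it decreases.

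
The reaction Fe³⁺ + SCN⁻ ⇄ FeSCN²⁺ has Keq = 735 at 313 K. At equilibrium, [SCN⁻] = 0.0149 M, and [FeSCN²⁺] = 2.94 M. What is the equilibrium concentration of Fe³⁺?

[Fe³⁺] = 0.268 M

At equilibrium, Keq = [FeSCN²⁺] / ([Fe³⁺]·[SCN⁻]) = 735.
(2.94) / (([Fe³⁺])·(0.0149)) = 735
[Fe³⁺] = 0.268 M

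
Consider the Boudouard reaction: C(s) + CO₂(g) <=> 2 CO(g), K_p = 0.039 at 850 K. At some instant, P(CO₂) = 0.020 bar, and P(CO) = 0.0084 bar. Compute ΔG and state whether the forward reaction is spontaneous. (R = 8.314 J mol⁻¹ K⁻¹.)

(C is a pure solid — omitted from Q_p.)
Q_p = P(CO)² / P(CO₂) = (0.0084)² / (0.020) = 0.00353
ΔG = RT ln(Q_p/K_p) = (8.314 J mol⁻¹ K⁻¹)(850 K) × ln(0.00353/0.039)
   = (7.067 kJ/mol)(-2.402) = -17.0 kJ/mol
ΔG < 0, so the forward reaction is spontaneous (proceeds forward).

ΔG = -17.0 kJ/mol; the forward reaction is spontaneous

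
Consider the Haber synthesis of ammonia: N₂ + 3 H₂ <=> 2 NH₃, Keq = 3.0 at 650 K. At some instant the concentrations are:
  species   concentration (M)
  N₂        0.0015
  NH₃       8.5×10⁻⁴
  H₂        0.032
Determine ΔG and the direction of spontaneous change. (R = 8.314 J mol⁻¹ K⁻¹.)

ΔG = 8.59 kJ/mol; the forward reaction is non-spontaneous

Q = [NH₃]² / ([N₂]·[H₂]³) = (8.5×10⁻⁴)² / ((0.0015)·(0.032)³) = 14.7
ΔG = RT ln(Q/Keq) = (8.314 J mol⁻¹ K⁻¹)(650 K) × ln(14.7/3.0)
   = (5.404 kJ/mol)(1.589) = 8.59 kJ/mol
ΔG > 0, so the forward reaction is non-spontaneous (proceeds in reverse).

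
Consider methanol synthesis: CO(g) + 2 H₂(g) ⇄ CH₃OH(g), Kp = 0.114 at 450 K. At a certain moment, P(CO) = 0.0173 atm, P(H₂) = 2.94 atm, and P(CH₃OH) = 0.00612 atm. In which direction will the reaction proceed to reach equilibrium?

toward products

Qp = P(CH₃OH) / (P(CO)·P(H₂)²) = (0.00612) / ((0.0173)·(2.94)²) = 0.0409
Qp = 0.0409 < Kp = 0.114, so the forward reaction proceeds.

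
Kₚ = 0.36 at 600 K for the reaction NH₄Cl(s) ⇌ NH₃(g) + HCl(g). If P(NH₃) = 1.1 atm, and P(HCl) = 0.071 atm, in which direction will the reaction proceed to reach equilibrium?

(NH₄Cl is a pure solid — omitted from Qₚ.)
Qₚ = P(NH₃)·P(HCl) = (1.1)·(0.071) = 0.078
Qₚ = 0.078 < Kₚ = 0.36, so the forward reaction proceeds.

forward (toward products)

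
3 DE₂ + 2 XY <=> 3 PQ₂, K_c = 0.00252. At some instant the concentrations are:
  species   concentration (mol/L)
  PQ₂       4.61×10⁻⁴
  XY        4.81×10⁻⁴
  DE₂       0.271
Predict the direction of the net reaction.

in the reverse direction

Q_c = [PQ₂]³ / ([DE₂]³·[XY]²) = (4.61×10⁻⁴)³ / ((0.271)³·(4.81×10⁻⁴)²) = 0.0213
Q_c = 0.0213 > K_c = 0.00252, so the reverse reaction proceeds.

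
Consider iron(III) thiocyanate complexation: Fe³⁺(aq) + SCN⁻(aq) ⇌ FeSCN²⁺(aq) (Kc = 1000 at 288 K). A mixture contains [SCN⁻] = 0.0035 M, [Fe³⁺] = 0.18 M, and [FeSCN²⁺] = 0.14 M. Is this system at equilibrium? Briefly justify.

Qc = [FeSCN²⁺] / ([Fe³⁺]·[SCN⁻]) = (0.14) / ((0.18)·(0.0035)) = 220
Qc = 220 < Kc = 1000: net forward reaction.

no; Q < K, reaction proceeds forward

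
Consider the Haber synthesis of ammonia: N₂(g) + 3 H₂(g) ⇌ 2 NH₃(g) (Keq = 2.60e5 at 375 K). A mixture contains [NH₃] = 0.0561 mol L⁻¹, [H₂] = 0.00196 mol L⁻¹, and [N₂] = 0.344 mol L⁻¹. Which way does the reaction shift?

Q = [NH₃]² / ([N₂]·[H₂]³) = (0.0561)² / ((0.344)·(0.00196)³) = 1.22e6
Q = 1.22e6 > Keq = 2.60e5, so the reverse reaction proceeds.

in the reverse direction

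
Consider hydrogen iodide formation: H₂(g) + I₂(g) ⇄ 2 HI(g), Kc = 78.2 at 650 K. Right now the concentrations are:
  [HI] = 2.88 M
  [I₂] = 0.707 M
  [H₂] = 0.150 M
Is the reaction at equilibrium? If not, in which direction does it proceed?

no net change (already at equilibrium)

Qc = [HI]² / ([H₂]·[I₂]) = (2.88)² / ((0.150)·(0.707)) = 78.2
Qc = 78.2 = Kc, so the system is already at equilibrium.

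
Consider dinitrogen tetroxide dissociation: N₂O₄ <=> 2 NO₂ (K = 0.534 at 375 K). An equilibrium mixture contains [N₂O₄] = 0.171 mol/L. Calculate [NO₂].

At equilibrium, K = [NO₂]² / [N₂O₄] = 0.534.
([NO₂])² / (0.171) = 0.534
[NO₂]² = 0.0913 ⇒ [NO₂] = 0.302 mol/L

[NO₂] = 0.302 mol/L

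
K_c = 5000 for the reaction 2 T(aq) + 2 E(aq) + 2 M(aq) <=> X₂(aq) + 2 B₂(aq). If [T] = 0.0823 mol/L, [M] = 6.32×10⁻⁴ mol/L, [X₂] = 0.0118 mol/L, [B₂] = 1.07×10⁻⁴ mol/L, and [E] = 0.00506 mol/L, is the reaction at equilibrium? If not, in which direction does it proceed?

forward (toward products)

Q_c = [X₂]·[B₂]² / ([T]²·[E]²·[M]²) = (0.0118)·(1.07×10⁻⁴)² / ((0.0823)²·(0.00506)²·(6.32×10⁻⁴)²) = 1950
Q_c = 1950 < K_c = 5000, so the forward reaction proceeds.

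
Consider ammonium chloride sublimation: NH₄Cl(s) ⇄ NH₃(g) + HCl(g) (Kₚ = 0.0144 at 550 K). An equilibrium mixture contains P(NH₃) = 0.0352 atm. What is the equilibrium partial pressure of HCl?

P(HCl) = 0.409 atm

(NH₄Cl is a pure solid — omitted from Kₚ.)
At equilibrium, Kₚ = P(NH₃)·P(HCl) = 0.0144.
(0.0352)·(P(HCl)) = 0.0144
P(HCl) = 0.409 atm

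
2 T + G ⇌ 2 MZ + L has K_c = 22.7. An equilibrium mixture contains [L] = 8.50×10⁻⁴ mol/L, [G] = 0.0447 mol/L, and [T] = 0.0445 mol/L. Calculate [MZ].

At equilibrium, K_c = [MZ]²·[L] / ([T]²·[G]) = 22.7.
([MZ])²·(8.50×10⁻⁴) / ((0.0445)²·(0.0447)) = 22.7
[MZ]² = 2.36 ⇒ [MZ] = 1.54 mol/L

[MZ] = 1.54 mol/L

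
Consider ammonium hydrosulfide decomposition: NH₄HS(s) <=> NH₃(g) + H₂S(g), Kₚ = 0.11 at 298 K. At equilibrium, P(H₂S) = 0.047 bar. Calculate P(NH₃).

P(NH₃) = 2.3 bar

(NH₄HS is a pure solid — omitted from Kₚ.)
At equilibrium, Kₚ = P(NH₃)·P(H₂S) = 0.11.
(P(NH₃))·(0.047) = 0.11
P(NH₃) = 2.34 = 2.3 bar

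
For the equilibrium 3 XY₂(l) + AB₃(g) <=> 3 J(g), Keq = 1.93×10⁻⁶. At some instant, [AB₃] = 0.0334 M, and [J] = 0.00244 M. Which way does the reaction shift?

forward (toward products)

(XY₂ is a pure liquid — omitted from Q.)
Q = [J]³ / [AB₃] = (0.00244)³ / (0.0334) = 4.35×10⁻⁷
Q = 4.35×10⁻⁷ < Keq = 1.93×10⁻⁶, so the forward reaction proceeds.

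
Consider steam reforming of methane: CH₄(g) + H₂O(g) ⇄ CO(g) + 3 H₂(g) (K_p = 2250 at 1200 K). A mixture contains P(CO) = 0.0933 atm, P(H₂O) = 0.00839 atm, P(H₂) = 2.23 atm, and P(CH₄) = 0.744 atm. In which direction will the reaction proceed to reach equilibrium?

Q_p = P(CO)·P(H₂)³ / (P(CH₄)·P(H₂O)) = (0.0933)·(2.23)³ / ((0.744)·(0.00839)) = 166
Q_p = 166 < K_p = 2250, so the forward reaction proceeds.

forward (toward products)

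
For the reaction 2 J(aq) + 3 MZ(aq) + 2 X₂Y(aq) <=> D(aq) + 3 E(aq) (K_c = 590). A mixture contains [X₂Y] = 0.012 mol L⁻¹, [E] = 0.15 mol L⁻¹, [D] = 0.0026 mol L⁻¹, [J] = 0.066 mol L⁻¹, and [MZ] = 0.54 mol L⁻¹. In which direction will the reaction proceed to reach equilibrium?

Q_c = [D]·[E]³ / ([J]²·[MZ]³·[X₂Y]²) = (0.0026)·(0.15)³ / ((0.066)²·(0.54)³·(0.012)²) = 89
Q_c = 89 < K_c = 590, so the forward reaction proceeds.

forward (toward products)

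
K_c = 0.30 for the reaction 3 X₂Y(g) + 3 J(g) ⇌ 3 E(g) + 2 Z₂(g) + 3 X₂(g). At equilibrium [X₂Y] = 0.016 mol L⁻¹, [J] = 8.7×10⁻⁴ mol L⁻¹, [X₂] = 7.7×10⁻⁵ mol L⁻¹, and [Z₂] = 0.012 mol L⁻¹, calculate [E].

[E] = 2.3 mol L⁻¹

At equilibrium, K_c = [E]³·[Z₂]²·[X₂]³ / ([X₂Y]³·[J]³) = 0.30.
([E])³·(0.012)²·(7.7×10⁻⁵)³ / ((0.016)³·(8.7×10⁻⁴)³) = 0.30
[E]³ = 12.3 ⇒ [E] = 2.3 mol L⁻¹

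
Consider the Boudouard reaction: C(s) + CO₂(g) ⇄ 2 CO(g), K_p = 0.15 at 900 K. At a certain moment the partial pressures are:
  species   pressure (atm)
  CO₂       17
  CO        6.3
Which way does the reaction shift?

(C is a pure solid — omitted from Q_p.)
Q_p = P(CO)² / P(CO₂) = (6.3)² / (17) = 2.3
Q_p = 2.3 > K_p = 0.15, so the reverse reaction proceeds.

to the left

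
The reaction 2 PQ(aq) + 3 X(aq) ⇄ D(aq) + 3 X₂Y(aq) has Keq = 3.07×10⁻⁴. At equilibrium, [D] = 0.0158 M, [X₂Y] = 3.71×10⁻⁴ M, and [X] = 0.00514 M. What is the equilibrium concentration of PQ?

[PQ] = 0.139 M

At equilibrium, Keq = [D]·[X₂Y]³ / ([PQ]²·[X]³) = 3.07×10⁻⁴.
(0.0158)·(3.71×10⁻⁴)³ / (([PQ])²·(0.00514)³) = 3.07×10⁻⁴
[PQ]² = 0.0194 ⇒ [PQ] = 0.139 M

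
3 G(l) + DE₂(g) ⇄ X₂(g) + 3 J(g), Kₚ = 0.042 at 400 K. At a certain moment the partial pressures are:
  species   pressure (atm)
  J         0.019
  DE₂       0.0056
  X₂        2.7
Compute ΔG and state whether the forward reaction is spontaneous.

ΔG = -8.45 kJ/mol; the forward reaction is spontaneous

(G is a pure liquid — omitted from Qₚ.)
Qₚ = P(X₂)·P(J)³ / P(DE₂) = (2.7)·(0.019)³ / (0.0056) = 0.00331
ΔG = RT ln(Qₚ/Kₚ) = (8.314 J mol⁻¹ K⁻¹)(400 K) × ln(0.00331/0.042)
   = (3.326 kJ/mol)(-2.541) = -8.45 kJ/mol
ΔG < 0, so the forward reaction is spontaneous (proceeds forward).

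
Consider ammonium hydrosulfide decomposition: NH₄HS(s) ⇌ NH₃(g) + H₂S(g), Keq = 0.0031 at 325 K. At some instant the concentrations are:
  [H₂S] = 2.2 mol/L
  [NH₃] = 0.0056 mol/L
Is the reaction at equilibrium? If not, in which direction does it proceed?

in the reverse direction

(NH₄HS is a pure solid — omitted from Q.)
Q = [NH₃]·[H₂S] = (0.0056)·(2.2) = 0.012
Q = 0.012 > Keq = 0.0031, so the reverse reaction proceeds.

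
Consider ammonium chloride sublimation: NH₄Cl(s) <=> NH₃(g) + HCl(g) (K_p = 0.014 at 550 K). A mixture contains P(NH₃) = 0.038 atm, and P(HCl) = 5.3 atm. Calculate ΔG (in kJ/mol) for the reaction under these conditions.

ΔG = 12.2 kJ/mol

(NH₄Cl is a pure solid — omitted from Q_p.)
Q_p = P(NH₃)·P(HCl) = (0.038)·(5.3) = 0.201
ΔG = RT ln(Q_p/K_p) = (8.314 J mol⁻¹ K⁻¹)(550 K) × ln(0.201/0.014)
   = (4.573 kJ/mol)(2.664) = 12.2 kJ/mol
ΔG > 0, so the forward reaction is non-spontaneous (proceeds in reverse).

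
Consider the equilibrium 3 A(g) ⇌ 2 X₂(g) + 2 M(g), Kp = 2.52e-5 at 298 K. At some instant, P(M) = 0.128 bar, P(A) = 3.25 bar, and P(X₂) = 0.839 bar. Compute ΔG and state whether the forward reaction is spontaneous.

ΔG = 6.42 kJ/mol; the forward reaction is non-spontaneous

Qp = P(X₂)²·P(M)² / P(A)³ = (0.839)²·(0.128)² / (3.25)³ = 3.36e-4
ΔG = RT ln(Qp/Kp) = (8.314 J mol⁻¹ K⁻¹)(298 K) × ln(3.36e-4/2.52e-5)
   = (2.478 kJ/mol)(2.590) = 6.42 kJ/mol
ΔG > 0, so the forward reaction is non-spontaneous (proceeds in reverse).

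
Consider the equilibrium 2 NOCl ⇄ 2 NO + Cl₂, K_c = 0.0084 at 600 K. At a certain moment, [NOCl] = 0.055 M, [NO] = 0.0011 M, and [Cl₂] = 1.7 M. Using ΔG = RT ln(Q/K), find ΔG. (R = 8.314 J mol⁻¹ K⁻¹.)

Q_c = [NO]²·[Cl₂] / [NOCl]² = (0.0011)²·(1.7) / (0.055)² = 6.80×10⁻⁴
ΔG = RT ln(Q_c/K_c) = (8.314 J mol⁻¹ K⁻¹)(600 K) × ln(6.80×10⁻⁴/0.0084)
   = (4.988 kJ/mol)(-2.514) = -12.5 kJ/mol
ΔG < 0, so the forward reaction is spontaneous (proceeds forward).

ΔG = -12.5 kJ/mol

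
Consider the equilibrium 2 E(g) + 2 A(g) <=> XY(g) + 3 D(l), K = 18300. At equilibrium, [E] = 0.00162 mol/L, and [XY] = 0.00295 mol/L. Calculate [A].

[A] = 0.248 mol/L

(D is a pure liquid — omitted from K.)
At equilibrium, K = [XY] / ([E]²·[A]²) = 18300.
(0.00295) / ((0.00162)²·([A])²) = 18300
[A]² = 0.0614 ⇒ [A] = 0.248 mol/L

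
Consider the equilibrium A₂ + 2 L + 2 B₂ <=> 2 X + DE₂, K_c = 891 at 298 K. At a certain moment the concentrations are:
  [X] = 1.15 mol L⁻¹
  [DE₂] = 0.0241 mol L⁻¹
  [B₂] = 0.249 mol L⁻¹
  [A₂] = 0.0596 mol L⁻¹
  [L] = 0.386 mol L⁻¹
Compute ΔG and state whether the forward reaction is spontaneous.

Q_c = [X]²·[DE₂] / ([A₂]·[L]²·[B₂]²) = (1.15)²·(0.0241) / ((0.0596)·(0.386)²·(0.249)²) = 57.9
ΔG = RT ln(Q_c/K_c) = (8.314 J mol⁻¹ K⁻¹)(298 K) × ln(57.9/891)
   = (2.478 kJ/mol)(-2.734) = -6.77 kJ/mol
ΔG < 0, so the forward reaction is spontaneous (proceeds forward).

ΔG = -6.77 kJ/mol; the forward reaction is spontaneous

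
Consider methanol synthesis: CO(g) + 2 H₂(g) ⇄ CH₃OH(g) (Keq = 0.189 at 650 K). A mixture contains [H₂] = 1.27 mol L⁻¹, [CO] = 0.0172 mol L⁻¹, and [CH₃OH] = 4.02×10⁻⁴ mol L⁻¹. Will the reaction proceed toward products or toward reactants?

forward (toward products)

Q = [CH₃OH] / ([CO]·[H₂]²) = (4.02×10⁻⁴) / ((0.0172)·(1.27)²) = 0.0145
Q = 0.0145 < Keq = 0.189, so the forward reaction proceeds.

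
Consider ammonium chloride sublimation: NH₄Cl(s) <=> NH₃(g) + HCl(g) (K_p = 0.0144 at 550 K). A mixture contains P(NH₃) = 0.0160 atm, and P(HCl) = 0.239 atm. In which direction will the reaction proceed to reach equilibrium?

forward (toward products)

(NH₄Cl is a pure solid — omitted from Q_p.)
Q_p = P(NH₃)·P(HCl) = (0.0160)·(0.239) = 0.00382
Q_p = 0.00382 < K_p = 0.0144, so the forward reaction proceeds.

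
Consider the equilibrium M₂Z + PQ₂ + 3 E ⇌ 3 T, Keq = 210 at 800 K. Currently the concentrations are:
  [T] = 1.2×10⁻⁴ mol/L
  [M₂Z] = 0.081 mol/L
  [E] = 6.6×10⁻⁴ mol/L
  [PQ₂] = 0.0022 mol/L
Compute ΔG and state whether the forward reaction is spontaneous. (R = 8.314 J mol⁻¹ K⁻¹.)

Q = [T]³ / ([M₂Z]·[PQ₂]·[E]³) = (1.2×10⁻⁴)³ / ((0.081)·(0.0022)·(6.6×10⁻⁴)³) = 33.7
ΔG = RT ln(Q/Keq) = (8.314 J mol⁻¹ K⁻¹)(800 K) × ln(33.7/210)
   = (6.651 kJ/mol)(-1.830) = -12.2 kJ/mol
ΔG < 0, so the forward reaction is spontaneous (proceeds forward).

ΔG = -12.2 kJ/mol; the forward reaction is spontaneous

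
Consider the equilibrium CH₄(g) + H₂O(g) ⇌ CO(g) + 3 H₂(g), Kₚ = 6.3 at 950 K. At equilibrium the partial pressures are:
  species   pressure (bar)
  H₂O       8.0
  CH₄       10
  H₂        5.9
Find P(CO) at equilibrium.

At equilibrium, Kₚ = P(CO)·P(H₂)³ / (P(CH₄)·P(H₂O)) = 6.3.
(P(CO))·(5.9)³ / ((10)·(8.0)) = 6.3
P(CO) = 2.45 = 2.5 bar

P(CO) = 2.5 bar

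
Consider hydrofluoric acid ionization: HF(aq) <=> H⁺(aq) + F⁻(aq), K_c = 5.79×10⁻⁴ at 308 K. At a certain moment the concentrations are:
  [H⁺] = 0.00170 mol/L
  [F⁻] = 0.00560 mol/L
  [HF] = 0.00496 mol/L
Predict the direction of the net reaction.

Q_c = [H⁺]·[F⁻] / [HF] = (0.00170)·(0.00560) / (0.00496) = 0.00192
Q_c = 0.00192 > K_c = 5.79×10⁻⁴, so the reverse reaction proceeds.

toward reactants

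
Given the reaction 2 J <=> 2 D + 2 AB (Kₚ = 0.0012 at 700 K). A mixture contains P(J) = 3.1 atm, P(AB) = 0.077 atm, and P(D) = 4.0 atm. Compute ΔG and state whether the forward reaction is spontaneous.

ΔG = 12.3 kJ/mol; the forward reaction is non-spontaneous

Qₚ = P(D)²·P(AB)² / P(J)² = (4.0)²·(0.077)² / (3.1)² = 0.00987
ΔG = RT ln(Qₚ/Kₚ) = (8.314 J mol⁻¹ K⁻¹)(700 K) × ln(0.00987/0.0012)
   = (5.820 kJ/mol)(2.107) = 12.3 kJ/mol
ΔG > 0, so the forward reaction is non-spontaneous (proceeds in reverse).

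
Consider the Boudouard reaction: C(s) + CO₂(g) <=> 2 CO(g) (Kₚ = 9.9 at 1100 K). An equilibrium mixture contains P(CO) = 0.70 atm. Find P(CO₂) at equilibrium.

P(CO₂) = 0.049 atm

(C is a pure solid — omitted from Kₚ.)
At equilibrium, Kₚ = P(CO)² / P(CO₂) = 9.9.
(0.70)² / (P(CO₂)) = 9.9
P(CO₂) = 0.0495 = 0.049 atm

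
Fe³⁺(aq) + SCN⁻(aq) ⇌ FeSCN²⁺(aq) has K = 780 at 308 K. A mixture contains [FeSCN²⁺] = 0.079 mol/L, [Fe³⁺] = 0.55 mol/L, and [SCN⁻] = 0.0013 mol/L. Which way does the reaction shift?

Q = [FeSCN²⁺] / ([Fe³⁺]·[SCN⁻]) = (0.079) / ((0.55)·(0.0013)) = 110
Q = 110 < K = 780, so the forward reaction proceeds.

in the forward direction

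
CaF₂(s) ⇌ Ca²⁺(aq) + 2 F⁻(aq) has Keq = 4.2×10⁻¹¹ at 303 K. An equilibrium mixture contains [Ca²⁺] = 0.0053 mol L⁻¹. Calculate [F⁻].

(CaF₂ is a pure solid — omitted from Keq.)
At equilibrium, Keq = [Ca²⁺]·[F⁻]² = 4.2×10⁻¹¹.
(0.0053)·([F⁻])² = 4.2×10⁻¹¹
[F⁻]² = 7.92×10⁻⁹ ⇒ [F⁻] = 8.9×10⁻⁵ mol L⁻¹

[F⁻] = 8.9×10⁻⁵ mol L⁻¹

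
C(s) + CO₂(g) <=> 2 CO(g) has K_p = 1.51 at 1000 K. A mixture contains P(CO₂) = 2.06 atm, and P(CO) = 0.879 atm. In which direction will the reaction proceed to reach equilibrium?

to the right

(C is a pure solid — omitted from Q_p.)
Q_p = P(CO)² / P(CO₂) = (0.879)² / (2.06) = 0.375
Q_p = 0.375 < K_p = 1.51, so the forward reaction proceeds.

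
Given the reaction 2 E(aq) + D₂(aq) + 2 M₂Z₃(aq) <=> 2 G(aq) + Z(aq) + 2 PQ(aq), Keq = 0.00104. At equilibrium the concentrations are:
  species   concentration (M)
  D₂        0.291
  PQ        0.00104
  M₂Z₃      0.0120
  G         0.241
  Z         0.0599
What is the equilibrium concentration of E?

At equilibrium, Keq = [G]²·[Z]·[PQ]² / ([E]²·[D₂]·[M₂Z₃]²) = 0.00104.
(0.241)²·(0.0599)·(0.00104)² / (([E])²·(0.291)·(0.0120)²) = 0.00104
[E]² = 0.0863 ⇒ [E] = 0.294 M

[E] = 0.294 M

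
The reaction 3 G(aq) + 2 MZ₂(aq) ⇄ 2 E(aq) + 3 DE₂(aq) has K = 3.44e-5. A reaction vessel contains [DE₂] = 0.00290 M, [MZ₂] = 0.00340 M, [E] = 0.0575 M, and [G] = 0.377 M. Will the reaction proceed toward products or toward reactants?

Q = [E]²·[DE₂]³ / ([G]³·[MZ₂]²) = (0.0575)²·(0.00290)³ / ((0.377)³·(0.00340)²) = 1.30e-4
Q = 1.30e-4 > K = 3.44e-5, so the reverse reaction proceeds.

in the reverse direction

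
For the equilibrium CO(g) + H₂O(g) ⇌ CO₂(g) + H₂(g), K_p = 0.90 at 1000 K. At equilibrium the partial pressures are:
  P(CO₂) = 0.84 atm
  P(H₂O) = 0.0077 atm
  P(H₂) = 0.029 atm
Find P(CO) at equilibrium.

At equilibrium, K_p = P(CO₂)·P(H₂) / (P(CO)·P(H₂O)) = 0.90.
(0.84)·(0.029) / ((P(CO))·(0.0077)) = 0.90
P(CO) = 3.52 = 3.5 atm

P(CO) = 3.5 atm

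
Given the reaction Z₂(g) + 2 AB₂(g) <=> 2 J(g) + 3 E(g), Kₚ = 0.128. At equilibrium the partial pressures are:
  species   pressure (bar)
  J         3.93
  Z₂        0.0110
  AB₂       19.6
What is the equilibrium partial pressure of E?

At equilibrium, Kₚ = P(J)²·P(E)³ / (P(Z₂)·P(AB₂)²) = 0.128.
(3.93)²·(P(E))³ / ((0.0110)·(19.6)²) = 0.128
P(E)³ = 0.0350 ⇒ P(E) = 0.327 bar

P(E) = 0.327 bar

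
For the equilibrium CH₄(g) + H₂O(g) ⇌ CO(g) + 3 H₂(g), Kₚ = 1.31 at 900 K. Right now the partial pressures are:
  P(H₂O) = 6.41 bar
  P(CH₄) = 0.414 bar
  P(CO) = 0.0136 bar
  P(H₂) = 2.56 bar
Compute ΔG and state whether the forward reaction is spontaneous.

ΔG = -20.4 kJ/mol; the forward reaction is spontaneous

Qₚ = P(CO)·P(H₂)³ / (P(CH₄)·P(H₂O)) = (0.0136)·(2.56)³ / ((0.414)·(6.41)) = 0.0860
ΔG = RT ln(Qₚ/Kₚ) = (8.314 J mol⁻¹ K⁻¹)(900 K) × ln(0.0860/1.31)
   = (7.483 kJ/mol)(-2.723) = -20.4 kJ/mol
ΔG < 0, so the forward reaction is spontaneous (proceeds forward).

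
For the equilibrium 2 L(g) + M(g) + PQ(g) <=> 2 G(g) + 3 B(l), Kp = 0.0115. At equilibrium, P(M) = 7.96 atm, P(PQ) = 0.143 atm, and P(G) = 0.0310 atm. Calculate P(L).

P(L) = 0.271 atm

(B is a pure liquid — omitted from Kp.)
At equilibrium, Kp = P(G)² / (P(L)²·P(M)·P(PQ)) = 0.0115.
(0.0310)² / ((P(L))²·(7.96)·(0.143)) = 0.0115
P(L)² = 0.0734 ⇒ P(L) = 0.271 atm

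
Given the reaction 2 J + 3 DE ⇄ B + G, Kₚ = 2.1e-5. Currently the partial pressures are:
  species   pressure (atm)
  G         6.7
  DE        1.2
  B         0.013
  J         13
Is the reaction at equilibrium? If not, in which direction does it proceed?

to the left

Qₚ = P(B)·P(G) / (P(J)²·P(DE)³) = (0.013)·(6.7) / ((13)²·(1.2)³) = 3.0e-4
Qₚ = 3.0e-4 > Kₚ = 2.1e-5, so the reverse reaction proceeds.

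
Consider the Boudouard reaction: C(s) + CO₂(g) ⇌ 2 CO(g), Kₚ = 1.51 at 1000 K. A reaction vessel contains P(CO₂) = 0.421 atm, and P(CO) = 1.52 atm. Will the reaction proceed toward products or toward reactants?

(C is a pure solid — omitted from Qₚ.)
Qₚ = P(CO)² / P(CO₂) = (1.52)² / (0.421) = 5.49
Qₚ = 5.49 > Kₚ = 1.51, so the reverse reaction proceeds.

reverse (toward reactants)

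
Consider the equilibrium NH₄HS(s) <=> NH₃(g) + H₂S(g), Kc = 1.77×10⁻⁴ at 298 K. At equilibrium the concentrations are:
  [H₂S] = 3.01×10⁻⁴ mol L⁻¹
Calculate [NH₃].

[NH₃] = 0.588 mol L⁻¹

(NH₄HS is a pure solid — omitted from Kc.)
At equilibrium, Kc = [NH₃]·[H₂S] = 1.77×10⁻⁴.
([NH₃])·(3.01×10⁻⁴) = 1.77×10⁻⁴
[NH₃] = 0.588 mol L⁻¹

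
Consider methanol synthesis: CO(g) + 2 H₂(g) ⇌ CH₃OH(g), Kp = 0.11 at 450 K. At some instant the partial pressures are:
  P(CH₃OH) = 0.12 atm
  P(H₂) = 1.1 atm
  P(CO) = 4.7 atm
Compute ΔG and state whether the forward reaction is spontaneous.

ΔG = -6.18 kJ/mol; the forward reaction is spontaneous

Qp = P(CH₃OH) / (P(CO)·P(H₂)²) = (0.12) / ((4.7)·(1.1)²) = 0.0211
ΔG = RT ln(Qp/Kp) = (8.314 J mol⁻¹ K⁻¹)(450 K) × ln(0.0211/0.11)
   = (3.741 kJ/mol)(-1.651) = -6.18 kJ/mol
ΔG < 0, so the forward reaction is spontaneous (proceeds forward).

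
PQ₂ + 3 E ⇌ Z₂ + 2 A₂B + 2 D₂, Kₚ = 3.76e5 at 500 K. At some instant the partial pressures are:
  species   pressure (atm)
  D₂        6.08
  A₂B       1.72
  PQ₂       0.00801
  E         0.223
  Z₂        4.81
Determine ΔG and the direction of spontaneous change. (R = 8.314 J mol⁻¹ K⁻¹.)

ΔG = 11.5 kJ/mol; the forward reaction is non-spontaneous

Qₚ = P(Z₂)·P(A₂B)²·P(D₂)² / (P(PQ₂)·P(E)³) = (4.81)·(1.72)²·(6.08)² / ((0.00801)·(0.223)³) = 5.92e6
ΔG = RT ln(Qₚ/Kₚ) = (8.314 J mol⁻¹ K⁻¹)(500 K) × ln(5.92e6/3.76e5)
   = (4.157 kJ/mol)(2.757) = 11.5 kJ/mol
ΔG > 0, so the forward reaction is non-spontaneous (proceeds in reverse).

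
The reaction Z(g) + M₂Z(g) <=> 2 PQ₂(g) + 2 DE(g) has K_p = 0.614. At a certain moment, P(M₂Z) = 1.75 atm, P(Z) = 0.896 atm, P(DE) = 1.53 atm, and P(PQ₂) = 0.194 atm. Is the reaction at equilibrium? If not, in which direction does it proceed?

toward products

Q_p = P(PQ₂)²·P(DE)² / (P(Z)·P(M₂Z)) = (0.194)²·(1.53)² / ((0.896)·(1.75)) = 0.0562
Q_p = 0.0562 < K_p = 0.614, so the forward reaction proceeds.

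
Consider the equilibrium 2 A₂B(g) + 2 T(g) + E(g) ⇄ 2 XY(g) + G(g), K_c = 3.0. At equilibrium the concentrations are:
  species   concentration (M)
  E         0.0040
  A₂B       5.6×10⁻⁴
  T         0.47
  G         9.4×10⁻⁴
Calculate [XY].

[XY] = 9.4×10⁻⁴ M

At equilibrium, K_c = [XY]²·[G] / ([A₂B]²·[T]²·[E]) = 3.0.
([XY])²·(9.4×10⁻⁴) / ((5.6×10⁻⁴)²·(0.47)²·(0.0040)) = 3.0
[XY]² = 8.84×10⁻⁷ ⇒ [XY] = 9.4×10⁻⁴ M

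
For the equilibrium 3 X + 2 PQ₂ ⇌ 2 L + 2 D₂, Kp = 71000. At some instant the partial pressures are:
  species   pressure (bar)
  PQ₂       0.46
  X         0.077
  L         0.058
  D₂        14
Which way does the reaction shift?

Qp = P(L)²·P(D₂)² / (P(X)³·P(PQ₂)²) = (0.058)²·(14)² / ((0.077)³·(0.46)²) = 6800
Qp = 6800 < Kp = 71000, so the forward reaction proceeds.

to the right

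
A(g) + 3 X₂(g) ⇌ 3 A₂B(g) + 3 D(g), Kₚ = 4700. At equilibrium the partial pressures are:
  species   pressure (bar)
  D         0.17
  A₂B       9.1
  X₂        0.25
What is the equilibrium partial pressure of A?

P(A) = 0.050 bar

At equilibrium, Kₚ = P(A₂B)³·P(D)³ / (P(A)·P(X₂)³) = 4700.
(9.1)³·(0.17)³ / ((P(A))·(0.25)³) = 4700
P(A) = 0.0504 = 0.050 bar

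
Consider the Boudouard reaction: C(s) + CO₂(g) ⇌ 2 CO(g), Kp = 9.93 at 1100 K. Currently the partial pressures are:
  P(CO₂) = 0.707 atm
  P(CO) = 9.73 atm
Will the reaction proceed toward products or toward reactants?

(C is a pure solid — omitted from Qp.)
Qp = P(CO)² / P(CO₂) = (9.73)² / (0.707) = 134
Qp = 134 > Kp = 9.93, so the reverse reaction proceeds.

to the left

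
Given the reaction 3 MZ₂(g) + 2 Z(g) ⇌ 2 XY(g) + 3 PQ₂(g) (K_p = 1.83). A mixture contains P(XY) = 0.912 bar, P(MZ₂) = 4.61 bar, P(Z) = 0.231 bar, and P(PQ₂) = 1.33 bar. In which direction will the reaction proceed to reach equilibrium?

Q_p = P(XY)²·P(PQ₂)³ / (P(MZ₂)³·P(Z)²) = (0.912)²·(1.33)³ / ((4.61)³·(0.231)²) = 0.374
Q_p = 0.374 < K_p = 1.83, so the forward reaction proceeds.

to the right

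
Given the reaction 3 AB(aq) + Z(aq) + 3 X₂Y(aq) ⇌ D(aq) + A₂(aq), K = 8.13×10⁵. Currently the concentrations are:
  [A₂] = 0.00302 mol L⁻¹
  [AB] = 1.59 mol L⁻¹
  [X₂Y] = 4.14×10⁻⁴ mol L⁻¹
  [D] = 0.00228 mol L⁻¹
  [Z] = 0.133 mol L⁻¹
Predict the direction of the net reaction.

forward (toward products)

Q = [D]·[A₂] / ([AB]³·[Z]·[X₂Y]³) = (0.00228)·(0.00302) / ((1.59)³·(0.133)·(4.14×10⁻⁴)³) = 1.82×10⁵
Q = 1.82×10⁵ < K = 8.13×10⁵, so the forward reaction proceeds.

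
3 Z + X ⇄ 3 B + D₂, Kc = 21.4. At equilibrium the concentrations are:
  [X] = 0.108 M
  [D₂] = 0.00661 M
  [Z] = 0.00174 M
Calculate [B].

[B] = 0.0123 M

At equilibrium, Kc = [B]³·[D₂] / ([Z]³·[X]) = 21.4.
([B])³·(0.00661) / ((0.00174)³·(0.108)) = 21.4
[B]³ = 1.84e-6 ⇒ [B] = 0.0123 M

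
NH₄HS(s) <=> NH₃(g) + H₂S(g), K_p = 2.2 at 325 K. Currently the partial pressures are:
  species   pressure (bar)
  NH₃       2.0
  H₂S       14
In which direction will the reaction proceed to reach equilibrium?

toward reactants

(NH₄HS is a pure solid — omitted from Q_p.)
Q_p = P(NH₃)·P(H₂S) = (2.0)·(14) = 28
Q_p = 28 > K_p = 2.2, so the reverse reaction proceeds.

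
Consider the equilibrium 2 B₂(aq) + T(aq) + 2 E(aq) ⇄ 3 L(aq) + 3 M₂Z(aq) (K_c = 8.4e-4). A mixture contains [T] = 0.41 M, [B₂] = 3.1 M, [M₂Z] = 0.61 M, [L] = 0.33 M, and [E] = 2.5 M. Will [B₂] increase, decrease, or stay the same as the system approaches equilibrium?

Q_c = [L]³·[M₂Z]³ / ([B₂]²·[T]·[E]²) = (0.33)³·(0.61)³ / ((3.1)²·(0.41)·(2.5)²) = 3.3e-4
Q_c = 3.3e-4 < K_c = 8.4e-4: net forward reaction.
B₂ is a reactant, so it decreases.

decrease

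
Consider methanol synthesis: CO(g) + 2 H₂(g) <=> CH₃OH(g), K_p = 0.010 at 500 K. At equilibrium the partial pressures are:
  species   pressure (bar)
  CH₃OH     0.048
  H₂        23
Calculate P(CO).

P(CO) = 0.0091 bar

At equilibrium, K_p = P(CH₃OH) / (P(CO)·P(H₂)²) = 0.010.
(0.048) / ((P(CO))·(23)²) = 0.010
P(CO) = 0.00907 = 0.0091 bar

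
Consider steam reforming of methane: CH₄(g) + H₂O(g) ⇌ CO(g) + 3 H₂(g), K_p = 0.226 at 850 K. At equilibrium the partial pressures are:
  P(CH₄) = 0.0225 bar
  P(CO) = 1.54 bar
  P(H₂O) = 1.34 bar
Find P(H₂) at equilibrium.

At equilibrium, K_p = P(CO)·P(H₂)³ / (P(CH₄)·P(H₂O)) = 0.226.
(1.54)·(P(H₂))³ / ((0.0225)·(1.34)) = 0.226
P(H₂)³ = 0.00442 ⇒ P(H₂) = 0.164 bar

P(H₂) = 0.164 bar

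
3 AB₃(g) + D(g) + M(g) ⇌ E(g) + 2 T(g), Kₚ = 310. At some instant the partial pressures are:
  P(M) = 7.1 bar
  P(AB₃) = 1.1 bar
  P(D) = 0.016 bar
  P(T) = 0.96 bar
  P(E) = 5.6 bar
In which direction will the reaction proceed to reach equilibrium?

toward products

Qₚ = P(E)·P(T)² / (P(AB₃)³·P(D)·P(M)) = (5.6)·(0.96)² / ((1.1)³·(0.016)·(7.1)) = 34
Qₚ = 34 < Kₚ = 310, so the forward reaction proceeds.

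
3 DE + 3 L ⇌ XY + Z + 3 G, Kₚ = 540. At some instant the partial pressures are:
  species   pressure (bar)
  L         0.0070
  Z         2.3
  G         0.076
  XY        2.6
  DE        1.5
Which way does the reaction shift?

reverse (toward reactants)

Qₚ = P(XY)·P(Z)·P(G)³ / (P(DE)³·P(L)³) = (2.6)·(2.3)·(0.076)³ / ((1.5)³·(0.0070)³) = 2300
Qₚ = 2300 > Kₚ = 540, so the reverse reaction proceeds.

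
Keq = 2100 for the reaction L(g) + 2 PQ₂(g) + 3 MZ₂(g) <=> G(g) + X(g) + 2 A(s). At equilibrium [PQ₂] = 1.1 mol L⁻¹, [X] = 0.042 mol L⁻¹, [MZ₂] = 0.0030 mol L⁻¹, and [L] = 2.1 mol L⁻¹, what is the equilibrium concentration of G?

(A is a pure solid — omitted from Keq.)
At equilibrium, Keq = [G]·[X] / ([L]·[PQ₂]²·[MZ₂]³) = 2100.
([G])·(0.042) / ((2.1)·(1.1)²·(0.0030)³) = 2100
[G] = 0.00343 = 0.0034 mol L⁻¹

[G] = 0.0034 mol L⁻¹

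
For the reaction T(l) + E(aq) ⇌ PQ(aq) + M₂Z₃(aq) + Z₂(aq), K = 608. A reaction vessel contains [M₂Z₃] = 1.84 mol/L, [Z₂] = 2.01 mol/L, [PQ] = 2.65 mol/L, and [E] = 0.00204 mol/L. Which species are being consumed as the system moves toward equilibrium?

(T is a pure liquid — omitted from Q.)
Q = [PQ]·[M₂Z₃]·[Z₂] / [E] = (2.65)·(1.84)·(2.01) / (0.00204) = 4800
Q = 4800 > K = 608: net reverse reaction.

PQ, M₂Z₃, Z₂ (products)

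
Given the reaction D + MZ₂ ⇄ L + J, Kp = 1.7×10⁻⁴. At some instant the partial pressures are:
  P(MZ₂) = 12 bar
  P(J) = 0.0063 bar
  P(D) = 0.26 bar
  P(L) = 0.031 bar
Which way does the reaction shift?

Qp = P(L)·P(J) / (P(D)·P(MZ₂)) = (0.031)·(0.0063) / ((0.26)·(12)) = 6.3×10⁻⁵
Qp = 6.3×10⁻⁵ < Kp = 1.7×10⁻⁴, so the forward reaction proceeds.

to the right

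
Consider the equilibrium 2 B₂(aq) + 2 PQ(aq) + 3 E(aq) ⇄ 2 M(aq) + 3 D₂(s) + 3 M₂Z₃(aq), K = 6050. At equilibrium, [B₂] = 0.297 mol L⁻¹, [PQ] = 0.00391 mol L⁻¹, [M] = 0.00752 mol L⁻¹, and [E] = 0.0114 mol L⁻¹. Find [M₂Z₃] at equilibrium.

[M₂Z₃] = 0.0598 mol L⁻¹

(D₂ is a pure solid — omitted from K.)
At equilibrium, K = [M]²·[M₂Z₃]³ / ([B₂]²·[PQ]²·[E]³) = 6050.
(0.00752)²·([M₂Z₃])³ / ((0.297)²·(0.00391)²·(0.0114)³) = 6050
[M₂Z₃]³ = 2.14×10⁻⁴ ⇒ [M₂Z₃] = 0.0598 mol L⁻¹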